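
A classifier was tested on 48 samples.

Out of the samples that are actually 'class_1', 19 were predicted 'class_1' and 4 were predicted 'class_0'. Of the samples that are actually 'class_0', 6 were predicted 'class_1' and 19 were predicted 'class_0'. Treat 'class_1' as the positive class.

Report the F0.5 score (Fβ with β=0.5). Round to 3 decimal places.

0.772

Fβ = (1+β²)·TP / ((1+β²)·TP + β²·FN + FP), with β²=1/4
= 1.25·19 / (1.25·19 + 0.25·4 + 6) = 0.772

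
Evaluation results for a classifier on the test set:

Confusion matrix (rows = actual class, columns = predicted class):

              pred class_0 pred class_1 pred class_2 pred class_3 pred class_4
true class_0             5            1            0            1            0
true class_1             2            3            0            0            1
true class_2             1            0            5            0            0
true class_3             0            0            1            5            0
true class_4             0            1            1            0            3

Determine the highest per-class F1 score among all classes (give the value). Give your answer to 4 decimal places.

0.8333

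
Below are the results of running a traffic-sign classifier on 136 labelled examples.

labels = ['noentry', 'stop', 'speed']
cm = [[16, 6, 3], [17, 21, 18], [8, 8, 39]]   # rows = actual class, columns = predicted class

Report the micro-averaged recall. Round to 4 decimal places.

Micro-averaging pools counts across classes: ΣTP=76, ΣFP=60, ΣFN=60.
Micro-recall = TP/(TP+FN) on pooled counts = 0.5588 (equals overall accuracy in single-label multiclass).

0.5588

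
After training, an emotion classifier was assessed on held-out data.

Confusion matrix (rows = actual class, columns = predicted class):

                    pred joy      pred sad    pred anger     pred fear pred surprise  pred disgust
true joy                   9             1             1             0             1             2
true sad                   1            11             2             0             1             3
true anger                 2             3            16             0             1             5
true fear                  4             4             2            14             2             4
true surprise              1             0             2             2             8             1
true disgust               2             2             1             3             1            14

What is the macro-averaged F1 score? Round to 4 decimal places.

0.5697

Per-class F1 score (2·TP/(2·TP+FP+FN)):
  joy: TP=9, FP=1+2+4+1+2=10, FN=1+1+0+1+2=5 → 18/33 = 0.54545
  sad: TP=11, FP=1+3+4+0+2=10, FN=1+2+0+1+3=7 → 22/39 = 0.56410
  anger: TP=16, FP=1+2+2+2+1=8, FN=2+3+0+1+5=11 → 32/51 = 0.62745
  fear: TP=14, FP=0+0+0+2+3=5, FN=4+4+2+2+4=16 → 28/49 = 0.57143
  surprise: TP=8, FP=1+1+1+2+1=6, FN=1+0+2+2+1=6 → 16/28 = 0.57143
  disgust: TP=14, FP=2+3+5+4+1=15, FN=2+2+1+3+1=9 → 28/52 = 0.53846
Macro-F1 score = mean = (0.54545 + 0.56410 + 0.62745 + 0.57143 + 0.57143 + 0.53846) / 6 = 0.5697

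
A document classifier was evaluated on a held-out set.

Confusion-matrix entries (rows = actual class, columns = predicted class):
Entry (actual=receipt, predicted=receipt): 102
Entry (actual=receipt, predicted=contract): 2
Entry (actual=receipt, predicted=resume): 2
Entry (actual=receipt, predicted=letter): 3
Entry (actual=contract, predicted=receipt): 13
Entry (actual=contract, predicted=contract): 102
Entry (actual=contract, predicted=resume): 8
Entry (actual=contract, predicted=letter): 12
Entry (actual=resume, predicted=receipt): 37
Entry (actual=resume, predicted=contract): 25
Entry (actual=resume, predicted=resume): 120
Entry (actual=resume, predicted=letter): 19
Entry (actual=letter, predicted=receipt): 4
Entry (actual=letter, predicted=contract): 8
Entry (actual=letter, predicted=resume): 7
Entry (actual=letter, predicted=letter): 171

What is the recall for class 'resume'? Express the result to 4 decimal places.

0.5970

recall = TP/(TP+FN).
resume: TP=120, FN=37+25+19=81 → 120/201 = 0.59701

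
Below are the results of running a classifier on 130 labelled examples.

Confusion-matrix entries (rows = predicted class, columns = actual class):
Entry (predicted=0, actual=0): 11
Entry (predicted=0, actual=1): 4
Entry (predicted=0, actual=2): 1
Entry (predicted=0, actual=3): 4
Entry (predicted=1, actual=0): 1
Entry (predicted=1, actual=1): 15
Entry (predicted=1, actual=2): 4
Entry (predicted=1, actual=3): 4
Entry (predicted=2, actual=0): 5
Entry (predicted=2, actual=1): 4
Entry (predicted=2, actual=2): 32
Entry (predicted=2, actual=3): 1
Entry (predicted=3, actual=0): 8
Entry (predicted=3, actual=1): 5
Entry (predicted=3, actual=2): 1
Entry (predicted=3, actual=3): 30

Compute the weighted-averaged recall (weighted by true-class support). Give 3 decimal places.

0.677

Per-class recall (TP/(TP+FN)):
  0: TP=11, FN=1+5+8=14 → 11/25 = 0.4400
  1: TP=15, FN=4+4+5=13 → 15/28 = 0.5357
  2: TP=32, FN=1+4+1=6 → 32/38 = 0.8421
  3: TP=30, FN=4+4+1=9 → 30/39 = 0.7692
Weighted-recall = Σ (supportᵢ/N)·recallᵢ with N=130: (25/130)·0.4400 + (28/130)·0.5357 + (38/130)·0.8421 + (39/130)·0.7692 = 0.677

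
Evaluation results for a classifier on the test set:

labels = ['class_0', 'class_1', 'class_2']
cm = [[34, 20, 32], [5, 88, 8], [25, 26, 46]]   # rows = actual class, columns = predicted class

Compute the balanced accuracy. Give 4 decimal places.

0.5803

Balanced accuracy = mean of per-class recall.
  class_0: recall = 34/86 = 0.39535
  class_1: recall = 88/101 = 0.87129
  class_2: recall = 46/97 = 0.47423
Mean = (0.39535 + 0.87129 + 0.47423) / 3 = 0.5803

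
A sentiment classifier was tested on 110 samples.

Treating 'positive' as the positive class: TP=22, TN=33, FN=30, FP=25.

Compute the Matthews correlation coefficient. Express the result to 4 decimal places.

-0.0080

MCC = (TP·TN − FP·FN) / √((TP+FP)(TP+FN)(TN+FP)(TN+FN))
Numerator = 22·33 − 25·30 = -24
Denominator = √(47·52·58·63) = √8930376 = 2988.3735
MCC = -24 / 2988.3735 = -0.0080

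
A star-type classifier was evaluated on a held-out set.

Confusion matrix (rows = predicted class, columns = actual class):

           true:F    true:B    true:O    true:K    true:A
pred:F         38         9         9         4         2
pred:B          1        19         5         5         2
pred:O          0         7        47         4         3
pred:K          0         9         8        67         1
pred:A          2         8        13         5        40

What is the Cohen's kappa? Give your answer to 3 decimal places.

0.603

Observed agreement pₒ = trace/N = 211/308 = 0.6851
Expected agreement pₑ = Σ (rowᵢ·colᵢ)/N² = (41·62 + 52·32 + 82·61 + 85·85 + 48·68)/308² = 0.2076
κ = (pₒ − pₑ)/(1 − pₑ) = (0.6851 − 0.2076)/(1 − 0.2076) = 0.603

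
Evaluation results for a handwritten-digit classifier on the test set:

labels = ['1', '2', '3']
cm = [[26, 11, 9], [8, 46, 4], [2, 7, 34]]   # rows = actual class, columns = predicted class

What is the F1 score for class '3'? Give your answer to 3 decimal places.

Treat '3' as positive and all other classes as negative.
F1 score = 2·TP/(2·TP+FP+FN).
3: TP=34, FP=9+4=13, FN=2+7=9 → 68/90 = 0.7556

0.756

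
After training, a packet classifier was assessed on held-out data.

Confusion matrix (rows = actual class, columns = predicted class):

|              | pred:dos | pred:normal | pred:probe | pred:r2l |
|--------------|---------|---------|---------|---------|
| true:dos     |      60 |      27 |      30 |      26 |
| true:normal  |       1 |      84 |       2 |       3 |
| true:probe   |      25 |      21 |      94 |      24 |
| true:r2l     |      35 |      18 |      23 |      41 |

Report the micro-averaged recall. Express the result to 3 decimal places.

0.543

Micro-averaging pools counts across classes: ΣTP=279, ΣFP=235, ΣFN=235.
Micro-recall = TP/(TP+FN) on pooled counts = 0.543 (equals overall accuracy in single-label multiclass).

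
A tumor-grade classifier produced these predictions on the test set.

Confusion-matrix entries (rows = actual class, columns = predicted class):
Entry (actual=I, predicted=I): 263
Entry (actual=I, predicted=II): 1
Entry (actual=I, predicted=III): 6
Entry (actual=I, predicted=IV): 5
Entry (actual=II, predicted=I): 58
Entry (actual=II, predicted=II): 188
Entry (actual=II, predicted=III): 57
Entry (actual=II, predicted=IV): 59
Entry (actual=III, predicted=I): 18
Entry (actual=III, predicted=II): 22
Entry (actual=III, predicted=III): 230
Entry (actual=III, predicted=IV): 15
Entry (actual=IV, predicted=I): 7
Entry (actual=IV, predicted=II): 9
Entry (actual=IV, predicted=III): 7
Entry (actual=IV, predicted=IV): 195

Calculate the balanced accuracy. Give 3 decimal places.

0.794

Balanced accuracy = mean of per-class recall.
  I: recall = 263/275 = 0.9564
  II: recall = 188/362 = 0.5193
  III: recall = 230/285 = 0.8070
  IV: recall = 195/218 = 0.8945
Mean = (0.9564 + 0.5193 + 0.8070 + 0.8945) / 4 = 0.794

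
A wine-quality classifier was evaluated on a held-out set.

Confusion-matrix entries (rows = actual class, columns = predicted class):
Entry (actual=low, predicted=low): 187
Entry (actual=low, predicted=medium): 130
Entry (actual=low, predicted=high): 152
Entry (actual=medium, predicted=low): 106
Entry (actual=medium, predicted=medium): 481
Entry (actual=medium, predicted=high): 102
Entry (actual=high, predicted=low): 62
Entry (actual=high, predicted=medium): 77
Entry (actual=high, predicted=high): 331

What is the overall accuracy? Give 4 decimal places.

0.6136

Accuracy = trace / total = (187+481+331=999) / 1628 = 999/1628 = 0.6136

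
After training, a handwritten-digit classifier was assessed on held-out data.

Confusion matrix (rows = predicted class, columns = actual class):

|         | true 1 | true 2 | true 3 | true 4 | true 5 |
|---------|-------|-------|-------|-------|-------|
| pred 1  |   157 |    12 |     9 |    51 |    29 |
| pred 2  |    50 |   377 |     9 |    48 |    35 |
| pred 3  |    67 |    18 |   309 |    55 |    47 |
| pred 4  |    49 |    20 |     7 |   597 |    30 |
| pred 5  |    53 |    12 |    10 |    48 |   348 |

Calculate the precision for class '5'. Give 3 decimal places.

0.739

Take TP from the diagonal, FP from the rest of the '5' prediction marginal, FN from the rest of the '5' actual marginal.
precision = TP/(TP+FP).
5: TP=348, FP=53+12+10+48=123 → 348/471 = 0.7389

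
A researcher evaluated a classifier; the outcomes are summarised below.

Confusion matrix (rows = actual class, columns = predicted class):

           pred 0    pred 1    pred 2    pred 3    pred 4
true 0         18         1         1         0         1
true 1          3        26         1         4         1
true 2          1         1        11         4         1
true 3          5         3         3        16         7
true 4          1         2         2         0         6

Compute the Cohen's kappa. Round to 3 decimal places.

0.550

Observed agreement pₒ = trace/N = 77/119 = 0.6471
Expected agreement pₑ = Σ (rowᵢ·colᵢ)/N² = (21·28 + 35·33 + 18·18 + 34·24 + 11·16)/119² = 0.2160
κ = (pₒ − pₑ)/(1 − pₑ) = (0.6471 − 0.2160)/(1 − 0.2160) = 0.550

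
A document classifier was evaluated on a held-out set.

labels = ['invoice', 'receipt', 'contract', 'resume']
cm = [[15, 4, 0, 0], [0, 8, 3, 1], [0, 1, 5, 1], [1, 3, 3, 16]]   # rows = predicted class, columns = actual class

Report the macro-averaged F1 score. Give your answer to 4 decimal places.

0.6912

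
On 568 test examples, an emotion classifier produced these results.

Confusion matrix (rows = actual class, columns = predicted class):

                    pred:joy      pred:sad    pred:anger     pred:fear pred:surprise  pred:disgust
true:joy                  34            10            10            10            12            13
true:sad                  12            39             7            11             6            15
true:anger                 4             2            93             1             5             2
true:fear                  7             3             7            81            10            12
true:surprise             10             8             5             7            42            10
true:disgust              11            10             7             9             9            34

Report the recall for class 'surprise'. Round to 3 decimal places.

One-vs-rest for 'surprise': TP = diagonal; FP = other classes predicted 'surprise'; FN = 'surprise' predicted as other.
recall = TP/(TP+FN).
surprise: TP=42, FN=10+8+5+7+10=40 → 42/82 = 0.5122

0.512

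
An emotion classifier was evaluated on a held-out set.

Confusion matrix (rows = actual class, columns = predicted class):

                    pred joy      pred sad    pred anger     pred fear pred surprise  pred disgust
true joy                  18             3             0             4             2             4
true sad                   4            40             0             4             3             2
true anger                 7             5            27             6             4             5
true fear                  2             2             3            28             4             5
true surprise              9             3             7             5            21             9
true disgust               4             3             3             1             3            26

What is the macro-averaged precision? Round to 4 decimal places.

Per-class precision (TP/(TP+FP)):
  joy: TP=18, FP=4+7+2+9+4=26 → 18/44 = 0.40909
  sad: TP=40, FP=3+5+2+3+3=16 → 40/56 = 0.71429
  anger: TP=27, FP=0+0+3+7+3=13 → 27/40 = 0.67500
  fear: TP=28, FP=4+4+6+5+1=20 → 28/48 = 0.58333
  surprise: TP=21, FP=2+3+4+4+3=16 → 21/37 = 0.56757
  disgust: TP=26, FP=4+2+5+5+9=25 → 26/51 = 0.50980
Macro-precision = mean = (0.40909 + 0.71429 + 0.67500 + 0.58333 + 0.56757 + 0.50980) / 6 = 0.5765

0.5765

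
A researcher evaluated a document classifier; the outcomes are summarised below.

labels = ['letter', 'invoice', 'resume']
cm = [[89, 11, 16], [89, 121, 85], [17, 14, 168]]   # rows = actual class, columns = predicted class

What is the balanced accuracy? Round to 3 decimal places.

0.674

Balanced accuracy = mean of per-class recall.
  letter: recall = 89/116 = 0.7672
  invoice: recall = 121/295 = 0.4102
  resume: recall = 168/199 = 0.8442
Mean = (0.7672 + 0.4102 + 0.8442) / 3 = 0.674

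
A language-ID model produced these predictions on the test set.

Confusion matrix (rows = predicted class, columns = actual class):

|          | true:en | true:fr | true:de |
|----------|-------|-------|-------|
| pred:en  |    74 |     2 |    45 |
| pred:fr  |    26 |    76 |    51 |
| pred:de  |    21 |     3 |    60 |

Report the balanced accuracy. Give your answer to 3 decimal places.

Balanced accuracy = mean of per-class recall.
  en: recall = 74/121 = 0.6116
  fr: recall = 76/81 = 0.9383
  de: recall = 60/156 = 0.3846
Mean = (0.6116 + 0.9383 + 0.3846) / 3 = 0.645

0.645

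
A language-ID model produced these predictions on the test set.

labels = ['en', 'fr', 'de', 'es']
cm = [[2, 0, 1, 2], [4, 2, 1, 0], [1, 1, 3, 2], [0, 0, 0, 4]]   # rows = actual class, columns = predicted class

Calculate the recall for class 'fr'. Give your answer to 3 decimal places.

0.286

Treat 'fr' as positive and all other classes as negative.
recall = TP/(TP+FN).
fr: TP=2, FN=4+1+0=5 → 2/7 = 0.2857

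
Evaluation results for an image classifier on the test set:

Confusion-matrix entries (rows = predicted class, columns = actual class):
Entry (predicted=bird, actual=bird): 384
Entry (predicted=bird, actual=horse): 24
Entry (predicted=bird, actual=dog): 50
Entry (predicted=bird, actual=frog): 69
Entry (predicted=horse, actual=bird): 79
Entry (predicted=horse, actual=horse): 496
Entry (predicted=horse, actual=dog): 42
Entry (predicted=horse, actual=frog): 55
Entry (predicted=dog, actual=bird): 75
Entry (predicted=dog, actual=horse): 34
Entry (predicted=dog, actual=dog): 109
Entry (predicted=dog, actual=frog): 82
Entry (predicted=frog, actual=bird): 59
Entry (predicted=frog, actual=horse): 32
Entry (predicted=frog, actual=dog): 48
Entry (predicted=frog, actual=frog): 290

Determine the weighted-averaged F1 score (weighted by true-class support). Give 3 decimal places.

0.664

Per-class F1 score (2·TP/(2·TP+FP+FN)):
  bird: TP=384, FP=24+50+69=143, FN=79+75+59=213 → 768/1124 = 0.6833
  horse: TP=496, FP=79+42+55=176, FN=24+34+32=90 → 992/1258 = 0.7886
  dog: TP=109, FP=75+34+82=191, FN=50+42+48=140 → 218/549 = 0.3971
  frog: TP=290, FP=59+32+48=139, FN=69+55+82=206 → 580/925 = 0.6270
Weighted-F1 score = Σ (supportᵢ/N)·F1 scoreᵢ with N=1928: (597/1928)·0.6833 + (586/1928)·0.7886 + (249/1928)·0.3971 + (496/1928)·0.6270 = 0.664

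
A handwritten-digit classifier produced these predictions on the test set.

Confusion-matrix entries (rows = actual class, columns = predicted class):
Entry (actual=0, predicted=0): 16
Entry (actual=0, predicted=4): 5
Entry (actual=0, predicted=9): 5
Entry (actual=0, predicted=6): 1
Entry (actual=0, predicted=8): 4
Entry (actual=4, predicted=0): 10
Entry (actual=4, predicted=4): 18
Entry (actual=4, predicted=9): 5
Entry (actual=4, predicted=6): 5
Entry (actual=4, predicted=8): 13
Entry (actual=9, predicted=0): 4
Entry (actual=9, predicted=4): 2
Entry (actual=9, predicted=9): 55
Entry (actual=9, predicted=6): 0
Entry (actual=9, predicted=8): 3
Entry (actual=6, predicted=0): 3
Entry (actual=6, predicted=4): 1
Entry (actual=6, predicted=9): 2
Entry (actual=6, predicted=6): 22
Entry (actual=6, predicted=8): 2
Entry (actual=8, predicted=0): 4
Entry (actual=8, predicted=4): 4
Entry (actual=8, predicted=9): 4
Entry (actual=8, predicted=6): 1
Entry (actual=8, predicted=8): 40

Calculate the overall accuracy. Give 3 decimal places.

Accuracy = trace / total = (16+18+55+22+40=151) / 229 = 151/229 = 0.659

0.659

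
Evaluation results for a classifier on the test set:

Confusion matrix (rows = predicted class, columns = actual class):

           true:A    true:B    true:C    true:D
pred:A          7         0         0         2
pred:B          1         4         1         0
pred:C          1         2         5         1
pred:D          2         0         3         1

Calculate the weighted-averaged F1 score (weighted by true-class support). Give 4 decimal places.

0.5833

Per-class F1 score (2·TP/(2·TP+FP+FN)):
  A: TP=7, FP=0+0+2=2, FN=1+1+2=4 → 14/20 = 0.70000
  B: TP=4, FP=1+1+0=2, FN=0+2+0=2 → 8/12 = 0.66667
  C: TP=5, FP=1+2+1=4, FN=0+1+3=4 → 10/18 = 0.55556
  D: TP=1, FP=2+0+3=5, FN=2+0+1=3 → 2/10 = 0.20000
Weighted-F1 score = Σ (supportᵢ/N)·F1 scoreᵢ with N=30: (11/30)·0.70000 + (6/30)·0.66667 + (9/30)·0.55556 + (4/30)·0.20000 = 0.5833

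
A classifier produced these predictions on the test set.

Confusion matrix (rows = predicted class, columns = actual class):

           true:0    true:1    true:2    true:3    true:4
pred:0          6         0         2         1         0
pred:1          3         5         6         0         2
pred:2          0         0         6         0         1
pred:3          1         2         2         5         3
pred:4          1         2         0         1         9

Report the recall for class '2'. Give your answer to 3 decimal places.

0.375

One-vs-rest for '2': TP = diagonal; FP = other classes predicted '2'; FN = '2' predicted as other.
recall = TP/(TP+FN).
2: TP=6, FN=2+6+2+0=10 → 6/16 = 0.3750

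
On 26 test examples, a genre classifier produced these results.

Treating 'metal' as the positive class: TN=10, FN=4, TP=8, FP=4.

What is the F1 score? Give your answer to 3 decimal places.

0.667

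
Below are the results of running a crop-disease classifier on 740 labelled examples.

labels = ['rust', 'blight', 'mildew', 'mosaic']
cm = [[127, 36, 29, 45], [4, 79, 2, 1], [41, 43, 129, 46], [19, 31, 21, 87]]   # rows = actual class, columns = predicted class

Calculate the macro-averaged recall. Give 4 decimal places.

Per-class recall (TP/(TP+FN)):
  rust: TP=127, FN=36+29+45=110 → 127/237 = 0.53586
  blight: TP=79, FN=4+2+1=7 → 79/86 = 0.91860
  mildew: TP=129, FN=41+43+46=130 → 129/259 = 0.49807
  mosaic: TP=87, FN=19+31+21=71 → 87/158 = 0.55063
Macro-recall = mean = (0.53586 + 0.91860 + 0.49807 + 0.55063) / 4 = 0.6258

0.6258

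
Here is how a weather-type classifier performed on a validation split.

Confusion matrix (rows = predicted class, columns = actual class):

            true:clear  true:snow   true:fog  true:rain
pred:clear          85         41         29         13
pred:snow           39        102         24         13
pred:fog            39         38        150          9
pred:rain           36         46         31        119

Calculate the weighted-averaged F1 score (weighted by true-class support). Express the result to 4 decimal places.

Per-class F1 score (2·TP/(2·TP+FP+FN)):
  clear: TP=85, FP=41+29+13=83, FN=39+39+36=114 → 170/367 = 0.46322
  snow: TP=102, FP=39+24+13=76, FN=41+38+46=125 → 204/405 = 0.50370
  fog: TP=150, FP=39+38+9=86, FN=29+24+31=84 → 300/470 = 0.63830
  rain: TP=119, FP=36+46+31=113, FN=13+13+9=35 → 238/386 = 0.61658
Weighted-F1 score = Σ (supportᵢ/N)·F1 scoreᵢ with N=814: (199/814)·0.46322 + (227/814)·0.50370 + (234/814)·0.63830 + (154/814)·0.61658 = 0.5539

0.5539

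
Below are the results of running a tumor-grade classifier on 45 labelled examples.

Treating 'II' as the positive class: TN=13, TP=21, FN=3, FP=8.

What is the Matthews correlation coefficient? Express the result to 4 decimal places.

0.5149

MCC = (TP·TN − FP·FN) / √((TP+FP)(TP+FN)(TN+FP)(TN+FN))
Numerator = 21·13 − 8·3 = 249
Denominator = √(29·24·21·16) = √233856 = 483.5866
MCC = 249 / 483.5866 = 0.5149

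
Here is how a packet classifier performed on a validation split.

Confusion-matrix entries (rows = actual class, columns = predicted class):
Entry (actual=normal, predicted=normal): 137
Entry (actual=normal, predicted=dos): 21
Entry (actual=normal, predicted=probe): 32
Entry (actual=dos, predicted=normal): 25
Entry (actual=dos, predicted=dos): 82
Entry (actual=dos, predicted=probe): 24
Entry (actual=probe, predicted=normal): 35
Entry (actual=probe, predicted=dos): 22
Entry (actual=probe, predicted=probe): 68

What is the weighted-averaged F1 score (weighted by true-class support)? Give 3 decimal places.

0.643

Per-class F1 score (2·TP/(2·TP+FP+FN)):
  normal: TP=137, FP=25+35=60, FN=21+32=53 → 274/387 = 0.7080
  dos: TP=82, FP=21+22=43, FN=25+24=49 → 164/256 = 0.6406
  probe: TP=68, FP=32+24=56, FN=35+22=57 → 136/249 = 0.5462
Weighted-F1 score = Σ (supportᵢ/N)·F1 scoreᵢ with N=446: (190/446)·0.7080 + (131/446)·0.6406 + (125/446)·0.5462 = 0.643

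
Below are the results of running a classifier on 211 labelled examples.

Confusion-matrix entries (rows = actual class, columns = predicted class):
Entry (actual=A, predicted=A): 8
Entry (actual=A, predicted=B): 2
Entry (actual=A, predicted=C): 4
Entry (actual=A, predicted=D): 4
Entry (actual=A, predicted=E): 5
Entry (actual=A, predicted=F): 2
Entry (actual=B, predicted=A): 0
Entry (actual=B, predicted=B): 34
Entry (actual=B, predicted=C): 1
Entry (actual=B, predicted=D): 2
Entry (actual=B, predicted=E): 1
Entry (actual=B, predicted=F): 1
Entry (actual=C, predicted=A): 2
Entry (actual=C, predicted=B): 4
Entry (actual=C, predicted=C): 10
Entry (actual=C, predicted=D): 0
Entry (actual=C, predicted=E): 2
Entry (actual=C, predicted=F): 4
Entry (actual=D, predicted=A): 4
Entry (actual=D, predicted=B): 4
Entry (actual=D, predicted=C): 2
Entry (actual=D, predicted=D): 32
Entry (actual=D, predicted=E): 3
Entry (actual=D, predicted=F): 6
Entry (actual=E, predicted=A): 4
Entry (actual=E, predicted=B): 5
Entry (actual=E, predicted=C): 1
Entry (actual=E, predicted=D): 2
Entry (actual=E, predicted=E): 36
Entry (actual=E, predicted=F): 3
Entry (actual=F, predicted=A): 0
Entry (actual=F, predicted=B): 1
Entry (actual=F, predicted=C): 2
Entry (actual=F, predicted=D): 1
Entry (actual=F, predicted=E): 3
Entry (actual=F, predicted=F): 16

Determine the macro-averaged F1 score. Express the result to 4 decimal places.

0.6004

Per-class F1 score (2·TP/(2·TP+FP+FN)):
  A: TP=8, FP=0+2+4+4+0=10, FN=2+4+4+5+2=17 → 16/43 = 0.37209
  B: TP=34, FP=2+4+4+5+1=16, FN=0+1+2+1+1=5 → 68/89 = 0.76404
  C: TP=10, FP=4+1+2+1+2=10, FN=2+4+0+2+4=12 → 20/42 = 0.47619
  D: TP=32, FP=4+2+0+2+1=9, FN=4+4+2+3+6=19 → 64/92 = 0.69565
  E: TP=36, FP=5+1+2+3+3=14, FN=4+5+1+2+3=15 → 72/101 = 0.71287
  F: TP=16, FP=2+1+4+6+3=16, FN=0+1+2+1+3=7 → 32/55 = 0.58182
Macro-F1 score = mean = (0.37209 + 0.76404 + 0.47619 + 0.69565 + 0.71287 + 0.58182) / 6 = 0.6004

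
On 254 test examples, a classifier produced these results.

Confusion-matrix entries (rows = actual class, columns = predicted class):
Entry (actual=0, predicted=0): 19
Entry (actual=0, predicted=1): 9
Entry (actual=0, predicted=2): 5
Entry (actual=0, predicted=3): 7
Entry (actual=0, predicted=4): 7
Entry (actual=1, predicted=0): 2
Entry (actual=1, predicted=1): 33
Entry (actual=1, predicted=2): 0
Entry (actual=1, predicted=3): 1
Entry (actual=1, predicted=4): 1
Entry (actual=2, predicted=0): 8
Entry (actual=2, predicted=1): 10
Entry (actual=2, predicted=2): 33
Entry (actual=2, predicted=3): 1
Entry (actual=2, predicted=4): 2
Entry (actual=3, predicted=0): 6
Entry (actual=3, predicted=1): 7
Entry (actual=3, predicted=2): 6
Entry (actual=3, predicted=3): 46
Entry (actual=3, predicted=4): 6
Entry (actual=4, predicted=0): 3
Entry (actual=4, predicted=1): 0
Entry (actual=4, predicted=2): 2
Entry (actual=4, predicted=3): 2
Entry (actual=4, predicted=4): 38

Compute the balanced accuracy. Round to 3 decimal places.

Balanced accuracy = mean of per-class recall.
  0: recall = 19/47 = 0.4043
  1: recall = 33/37 = 0.8919
  2: recall = 33/54 = 0.6111
  3: recall = 46/71 = 0.6479
  4: recall = 38/45 = 0.8444
Mean = (0.4043 + 0.8919 + 0.6111 + 0.6479 + 0.8444) / 5 = 0.680

0.680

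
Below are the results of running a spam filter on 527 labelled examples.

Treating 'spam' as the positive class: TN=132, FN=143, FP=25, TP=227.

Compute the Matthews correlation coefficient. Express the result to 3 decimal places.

MCC = (TP·TN − FP·FN) / √((TP+FP)(TP+FN)(TN+FP)(TN+FN))
Numerator = 227·132 − 25·143 = 26389
Denominator = √(252·370·157·275) = √4025637000 = 63447.9078
MCC = 26389 / 63447.9078 = 0.416

0.416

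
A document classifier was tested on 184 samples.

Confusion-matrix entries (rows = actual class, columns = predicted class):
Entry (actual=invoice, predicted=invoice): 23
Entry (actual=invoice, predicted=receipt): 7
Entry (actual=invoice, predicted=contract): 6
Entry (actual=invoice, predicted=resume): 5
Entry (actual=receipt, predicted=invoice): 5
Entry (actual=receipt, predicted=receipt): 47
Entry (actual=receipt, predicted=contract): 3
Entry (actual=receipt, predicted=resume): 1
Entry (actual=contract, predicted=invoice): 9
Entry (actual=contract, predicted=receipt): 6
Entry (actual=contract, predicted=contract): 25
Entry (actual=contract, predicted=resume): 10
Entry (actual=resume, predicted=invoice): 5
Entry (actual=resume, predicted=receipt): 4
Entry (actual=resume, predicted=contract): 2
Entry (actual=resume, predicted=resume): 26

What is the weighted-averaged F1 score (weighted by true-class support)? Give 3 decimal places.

Per-class F1 score (2·TP/(2·TP+FP+FN)):
  invoice: TP=23, FP=5+9+5=19, FN=7+6+5=18 → 46/83 = 0.5542
  receipt: TP=47, FP=7+6+4=17, FN=5+3+1=9 → 94/120 = 0.7833
  contract: TP=25, FP=6+3+2=11, FN=9+6+10=25 → 50/86 = 0.5814
  resume: TP=26, FP=5+1+10=16, FN=5+4+2=11 → 52/79 = 0.6582
Weighted-F1 score = Σ (supportᵢ/N)·F1 scoreᵢ with N=184: (41/184)·0.5542 + (56/184)·0.7833 + (50/184)·0.5814 + (37/184)·0.6582 = 0.652

0.652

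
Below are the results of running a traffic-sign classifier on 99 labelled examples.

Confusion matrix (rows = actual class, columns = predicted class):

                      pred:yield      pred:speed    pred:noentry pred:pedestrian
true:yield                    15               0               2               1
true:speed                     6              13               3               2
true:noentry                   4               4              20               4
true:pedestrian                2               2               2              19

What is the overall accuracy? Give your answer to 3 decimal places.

0.677

Accuracy = trace / total = (15+13+20+19=67) / 99 = 67/99 = 0.677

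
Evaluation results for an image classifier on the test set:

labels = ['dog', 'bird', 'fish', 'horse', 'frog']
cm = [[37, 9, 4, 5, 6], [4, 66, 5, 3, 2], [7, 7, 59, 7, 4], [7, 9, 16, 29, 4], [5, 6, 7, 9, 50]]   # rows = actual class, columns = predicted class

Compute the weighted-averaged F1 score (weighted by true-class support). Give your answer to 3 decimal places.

0.652

Per-class F1 score (2·TP/(2·TP+FP+FN)):
  dog: TP=37, FP=4+7+7+5=23, FN=9+4+5+6=24 → 74/121 = 0.6116
  bird: TP=66, FP=9+7+9+6=31, FN=4+5+3+2=14 → 132/177 = 0.7458
  fish: TP=59, FP=4+5+16+7=32, FN=7+7+7+4=25 → 118/175 = 0.6743
  horse: TP=29, FP=5+3+7+9=24, FN=7+9+16+4=36 → 58/118 = 0.4915
  frog: TP=50, FP=6+2+4+4=16, FN=5+6+7+9=27 → 100/143 = 0.6993
Weighted-F1 score = Σ (supportᵢ/N)·F1 scoreᵢ with N=367: (61/367)·0.6116 + (80/367)·0.7458 + (84/367)·0.6743 + (65/367)·0.4915 + (77/367)·0.6993 = 0.652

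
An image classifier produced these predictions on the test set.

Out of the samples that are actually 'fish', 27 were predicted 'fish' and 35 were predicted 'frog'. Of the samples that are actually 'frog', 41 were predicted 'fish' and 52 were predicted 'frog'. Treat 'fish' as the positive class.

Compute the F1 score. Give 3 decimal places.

0.415

Precision = TP/(TP+FP) = 27/68 = 0.3971
Recall = TP/(TP+FN) = 27/62 = 0.4355
F1 = 2·TP/(2·TP+FP+FN) = 54/130 = 0.415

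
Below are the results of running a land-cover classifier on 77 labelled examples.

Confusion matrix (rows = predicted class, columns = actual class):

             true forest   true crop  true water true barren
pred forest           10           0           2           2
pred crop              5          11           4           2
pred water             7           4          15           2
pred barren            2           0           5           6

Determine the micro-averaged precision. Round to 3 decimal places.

0.545

Micro-averaging pools counts across classes: ΣTP=42, ΣFP=35, ΣFN=35.
Micro-precision = TP/(TP+FP) on pooled counts = 0.545 (equals overall accuracy in single-label multiclass).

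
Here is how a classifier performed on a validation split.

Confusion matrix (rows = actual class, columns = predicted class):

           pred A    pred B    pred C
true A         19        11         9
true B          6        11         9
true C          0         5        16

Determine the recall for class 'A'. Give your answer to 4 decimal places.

0.4872

Take TP from the diagonal, FP from the rest of the 'A' prediction marginal, FN from the rest of the 'A' actual marginal.
recall = TP/(TP+FN).
A: TP=19, FN=11+9=20 → 19/39 = 0.48718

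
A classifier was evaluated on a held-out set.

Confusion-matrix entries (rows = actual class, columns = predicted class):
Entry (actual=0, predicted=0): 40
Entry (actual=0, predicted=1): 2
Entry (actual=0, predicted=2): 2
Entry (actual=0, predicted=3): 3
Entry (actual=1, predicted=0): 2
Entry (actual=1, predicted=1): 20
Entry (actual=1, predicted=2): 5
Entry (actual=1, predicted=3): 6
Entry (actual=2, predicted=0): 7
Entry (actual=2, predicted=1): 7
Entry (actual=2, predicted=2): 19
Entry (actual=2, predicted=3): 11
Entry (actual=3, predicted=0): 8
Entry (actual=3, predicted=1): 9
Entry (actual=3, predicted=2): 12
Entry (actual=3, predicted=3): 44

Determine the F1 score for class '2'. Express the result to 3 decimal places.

One-vs-rest for '2': TP = diagonal; FP = other classes predicted '2'; FN = '2' predicted as other.
F1 score = 2·TP/(2·TP+FP+FN).
2: TP=19, FP=2+5+12=19, FN=7+7+11=25 → 38/82 = 0.4634

0.463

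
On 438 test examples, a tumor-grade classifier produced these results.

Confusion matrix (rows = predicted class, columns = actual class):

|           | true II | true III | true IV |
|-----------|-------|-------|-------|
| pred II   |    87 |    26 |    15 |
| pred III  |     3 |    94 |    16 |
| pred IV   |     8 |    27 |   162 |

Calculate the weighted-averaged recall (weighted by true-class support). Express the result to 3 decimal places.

0.783

Per-class recall (TP/(TP+FN)):
  II: TP=87, FN=3+8=11 → 87/98 = 0.8878
  III: TP=94, FN=26+27=53 → 94/147 = 0.6395
  IV: TP=162, FN=15+16=31 → 162/193 = 0.8394
Weighted-recall = Σ (supportᵢ/N)·recallᵢ with N=438: (98/438)·0.8878 + (147/438)·0.6395 + (193/438)·0.8394 = 0.783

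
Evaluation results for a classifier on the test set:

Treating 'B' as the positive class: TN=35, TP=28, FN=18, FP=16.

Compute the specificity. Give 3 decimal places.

0.686

Specificity = TN/(TN+FP) = 35/(35+16) = 0.686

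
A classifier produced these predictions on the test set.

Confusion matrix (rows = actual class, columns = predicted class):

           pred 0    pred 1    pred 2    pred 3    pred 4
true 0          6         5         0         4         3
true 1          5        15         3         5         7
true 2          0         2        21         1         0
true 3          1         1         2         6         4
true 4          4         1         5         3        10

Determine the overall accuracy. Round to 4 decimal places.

0.5088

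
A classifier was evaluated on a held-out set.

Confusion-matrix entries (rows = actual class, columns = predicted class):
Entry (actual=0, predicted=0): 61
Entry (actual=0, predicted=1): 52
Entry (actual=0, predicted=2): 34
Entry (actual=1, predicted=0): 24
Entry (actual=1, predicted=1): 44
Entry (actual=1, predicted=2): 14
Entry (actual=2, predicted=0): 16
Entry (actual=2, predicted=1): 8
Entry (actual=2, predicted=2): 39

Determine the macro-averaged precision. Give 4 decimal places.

Per-class precision (TP/(TP+FP)):
  0: TP=61, FP=24+16=40 → 61/101 = 0.60396
  1: TP=44, FP=52+8=60 → 44/104 = 0.42308
  2: TP=39, FP=34+14=48 → 39/87 = 0.44828
Macro-precision = mean = (0.60396 + 0.42308 + 0.44828) / 3 = 0.4918

0.4918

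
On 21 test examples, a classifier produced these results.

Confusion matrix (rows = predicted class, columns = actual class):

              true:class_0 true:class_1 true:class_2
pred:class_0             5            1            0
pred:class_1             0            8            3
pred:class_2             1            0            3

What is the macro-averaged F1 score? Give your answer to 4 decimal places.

0.7444

Per-class F1 score (2·TP/(2·TP+FP+FN)):
  class_0: TP=5, FP=1+0=1, FN=0+1=1 → 10/12 = 0.83333
  class_1: TP=8, FP=0+3=3, FN=1+0=1 → 16/20 = 0.80000
  class_2: TP=3, FP=1+0=1, FN=0+3=3 → 6/10 = 0.60000
Macro-F1 score = mean = (0.83333 + 0.80000 + 0.60000) / 3 = 0.7444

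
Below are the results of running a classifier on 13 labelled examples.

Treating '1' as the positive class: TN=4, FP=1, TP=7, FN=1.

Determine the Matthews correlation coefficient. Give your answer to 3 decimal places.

0.675

MCC = (TP·TN − FP·FN) / √((TP+FP)(TP+FN)(TN+FP)(TN+FN))
Numerator = 7·4 − 1·1 = 27
Denominator = √(8·8·5·5) = √1600 = 40.0000
MCC = 27 / 40.0000 = 0.675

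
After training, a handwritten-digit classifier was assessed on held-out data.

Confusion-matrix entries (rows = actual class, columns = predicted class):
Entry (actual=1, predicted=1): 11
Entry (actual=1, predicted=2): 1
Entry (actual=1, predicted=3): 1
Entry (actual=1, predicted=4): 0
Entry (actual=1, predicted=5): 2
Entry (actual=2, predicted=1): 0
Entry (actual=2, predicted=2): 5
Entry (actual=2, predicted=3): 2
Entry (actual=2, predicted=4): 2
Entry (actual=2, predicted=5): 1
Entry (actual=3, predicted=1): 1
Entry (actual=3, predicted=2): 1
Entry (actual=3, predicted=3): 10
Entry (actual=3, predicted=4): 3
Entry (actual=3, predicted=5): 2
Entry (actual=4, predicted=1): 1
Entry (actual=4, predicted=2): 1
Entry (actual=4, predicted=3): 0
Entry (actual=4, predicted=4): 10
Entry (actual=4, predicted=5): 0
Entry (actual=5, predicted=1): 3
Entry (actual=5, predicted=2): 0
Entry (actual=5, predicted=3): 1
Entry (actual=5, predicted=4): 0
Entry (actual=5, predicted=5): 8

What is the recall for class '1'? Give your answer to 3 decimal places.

0.733

Treat '1' as positive and all other classes as negative.
recall = TP/(TP+FN).
1: TP=11, FN=1+1+0+2=4 → 11/15 = 0.7333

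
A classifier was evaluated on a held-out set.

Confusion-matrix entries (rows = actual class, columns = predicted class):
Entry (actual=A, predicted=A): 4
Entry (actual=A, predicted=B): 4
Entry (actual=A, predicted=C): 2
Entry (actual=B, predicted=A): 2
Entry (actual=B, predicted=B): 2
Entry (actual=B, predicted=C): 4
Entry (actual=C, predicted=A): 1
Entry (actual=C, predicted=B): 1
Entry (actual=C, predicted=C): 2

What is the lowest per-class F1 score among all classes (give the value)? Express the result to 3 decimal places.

0.267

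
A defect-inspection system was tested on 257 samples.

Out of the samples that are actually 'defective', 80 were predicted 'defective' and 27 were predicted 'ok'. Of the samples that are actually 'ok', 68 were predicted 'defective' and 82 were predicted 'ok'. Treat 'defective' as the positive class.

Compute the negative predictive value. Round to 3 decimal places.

NPV = TN/(TN+FN) = 82/(82+27) = 0.752

0.752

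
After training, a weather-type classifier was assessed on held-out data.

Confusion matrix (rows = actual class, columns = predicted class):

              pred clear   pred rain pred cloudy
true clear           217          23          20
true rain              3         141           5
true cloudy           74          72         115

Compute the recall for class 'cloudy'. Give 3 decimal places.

0.441

Treat 'cloudy' as positive and all other classes as negative.
recall = TP/(TP+FN).
cloudy: TP=115, FN=74+72=146 → 115/261 = 0.4406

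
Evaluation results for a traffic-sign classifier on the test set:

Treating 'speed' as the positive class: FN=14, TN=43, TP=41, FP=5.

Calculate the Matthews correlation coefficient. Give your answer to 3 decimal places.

MCC = (TP·TN − FP·FN) / √((TP+FP)(TP+FN)(TN+FP)(TN+FN))
Numerator = 41·43 − 5·14 = 1693
Denominator = √(46·55·48·57) = √6922080 = 2630.9846
MCC = 1693 / 2630.9846 = 0.643

0.643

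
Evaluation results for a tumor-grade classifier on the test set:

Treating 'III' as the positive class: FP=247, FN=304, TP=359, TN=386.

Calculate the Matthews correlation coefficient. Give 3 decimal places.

0.152

MCC = (TP·TN − FP·FN) / √((TP+FP)(TP+FN)(TN+FP)(TN+FN))
Numerator = 359·386 − 247·304 = 63486
Denominator = √(606·663·633·690) = √175484577060 = 418908.7932
MCC = 63486 / 418908.7932 = 0.152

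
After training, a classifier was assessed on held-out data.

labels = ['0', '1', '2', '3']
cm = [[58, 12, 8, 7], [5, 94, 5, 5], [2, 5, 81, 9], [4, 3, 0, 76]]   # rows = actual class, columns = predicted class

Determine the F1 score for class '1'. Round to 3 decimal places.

0.843

One-vs-rest for '1': TP = diagonal; FP = other classes predicted '1'; FN = '1' predicted as other.
F1 score = 2·TP/(2·TP+FP+FN).
1: TP=94, FP=12+5+3=20, FN=5+5+5=15 → 188/223 = 0.8430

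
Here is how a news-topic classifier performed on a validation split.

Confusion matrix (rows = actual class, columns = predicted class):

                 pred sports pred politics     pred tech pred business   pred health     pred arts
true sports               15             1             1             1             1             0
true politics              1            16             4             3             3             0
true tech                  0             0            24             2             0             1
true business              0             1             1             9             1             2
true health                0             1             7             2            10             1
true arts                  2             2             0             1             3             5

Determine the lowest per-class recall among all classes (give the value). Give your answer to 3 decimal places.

Per-class recall (TP/(TP+FN)):
  sports: TP=15, FN=1+1+1+1+0=4 → 15/19 = 0.7895
  politics: TP=16, FN=1+4+3+3+0=11 → 16/27 = 0.5926
  tech: TP=24, FN=0+0+2+0+1=3 → 24/27 = 0.8889
  business: TP=9, FN=0+1+1+1+2=5 → 9/14 = 0.6429
  health: TP=10, FN=0+1+7+2+1=11 → 10/21 = 0.4762
  arts: TP=5, FN=2+2+0+1+3=8 → 5/13 = 0.3846
Lowest is class 'arts' with recall = 0.385.

0.385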